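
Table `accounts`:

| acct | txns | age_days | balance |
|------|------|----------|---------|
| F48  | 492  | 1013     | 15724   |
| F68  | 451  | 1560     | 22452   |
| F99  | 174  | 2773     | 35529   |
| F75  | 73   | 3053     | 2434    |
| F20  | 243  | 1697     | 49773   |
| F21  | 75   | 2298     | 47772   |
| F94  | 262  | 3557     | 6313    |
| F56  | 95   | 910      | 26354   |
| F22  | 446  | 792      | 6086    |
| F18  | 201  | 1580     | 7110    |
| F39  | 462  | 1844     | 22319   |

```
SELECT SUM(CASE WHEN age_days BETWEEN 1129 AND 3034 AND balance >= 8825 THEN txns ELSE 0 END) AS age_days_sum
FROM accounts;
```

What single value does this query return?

acct=F48: ✗
acct=F68: ✓ → 451
acct=F99: ✓ → 174
acct=F75: ✗
acct=F20: ✓ → 243
acct=F21: ✓ → 75
acct=F94: ✗
acct=F56: ✗
acct=F22: ✗
acct=F18: ✗
acct=F39: ✓ → 462
age_days_sum = 451 + 174 + 243 + 75 + 462 = 1405

1405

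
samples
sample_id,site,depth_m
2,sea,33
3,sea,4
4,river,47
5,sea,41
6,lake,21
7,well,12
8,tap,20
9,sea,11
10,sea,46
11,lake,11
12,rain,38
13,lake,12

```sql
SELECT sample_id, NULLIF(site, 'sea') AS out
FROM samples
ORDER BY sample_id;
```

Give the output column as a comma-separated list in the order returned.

sample_id=2: site=sea vs sea: equal → NULL
sample_id=3: site=sea vs sea: equal → NULL
sample_id=4: site=river vs sea: differ → river
sample_id=5: site=sea vs sea: equal → NULL
sample_id=6: site=lake vs sea: differ → lake
sample_id=7: site=well vs sea: differ → well
sample_id=8: site=tap vs sea: differ → tap
sample_id=9: site=sea vs sea: equal → NULL
sample_id=10: site=sea vs sea: equal → NULL
sample_id=11: site=lake vs sea: differ → lake
sample_id=12: site=rain vs sea: differ → rain
sample_id=13: site=lake vs sea: differ → lake

NULL, NULL, river, NULL, lake, well, tap, NULL, NULL, lake, rain, lake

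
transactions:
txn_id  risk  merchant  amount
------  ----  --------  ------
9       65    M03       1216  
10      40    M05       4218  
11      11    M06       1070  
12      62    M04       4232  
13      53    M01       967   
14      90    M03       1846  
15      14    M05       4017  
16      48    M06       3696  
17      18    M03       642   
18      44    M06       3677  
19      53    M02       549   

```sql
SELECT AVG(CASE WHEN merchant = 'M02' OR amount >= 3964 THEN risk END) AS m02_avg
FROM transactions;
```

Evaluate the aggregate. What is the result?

txn_id=9: ✗
txn_id=10: ✓ → 40
txn_id=11: ✗
txn_id=12: ✓ → 62
txn_id=13: ✗
txn_id=14: ✗
txn_id=15: ✓ → 14
txn_id=16: ✗
txn_id=17: ✗
txn_id=18: ✗
txn_id=19: ✓ → 53
m02_avg = (40 + 62 + 14 + 53) / 4 = 42.25

42.25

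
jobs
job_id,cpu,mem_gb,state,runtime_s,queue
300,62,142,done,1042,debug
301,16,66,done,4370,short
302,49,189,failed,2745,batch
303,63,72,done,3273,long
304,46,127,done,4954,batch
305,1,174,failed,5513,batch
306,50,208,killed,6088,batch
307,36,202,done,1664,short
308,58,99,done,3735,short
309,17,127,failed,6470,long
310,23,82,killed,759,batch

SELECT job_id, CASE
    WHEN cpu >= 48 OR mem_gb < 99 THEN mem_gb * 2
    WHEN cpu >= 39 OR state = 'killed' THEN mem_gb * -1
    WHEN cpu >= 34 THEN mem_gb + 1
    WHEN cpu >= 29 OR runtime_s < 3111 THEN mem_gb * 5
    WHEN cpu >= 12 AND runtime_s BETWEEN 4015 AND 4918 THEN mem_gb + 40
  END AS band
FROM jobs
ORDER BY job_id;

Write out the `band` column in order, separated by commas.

job_id=300: cpu >= 48 OR mem_gb < 99 → 284
job_id=301: cpu >= 48 OR mem_gb < 99 → 132
job_id=302: cpu >= 48 OR mem_gb < 99 → 378
job_id=303: cpu >= 48 OR mem_gb < 99 → 144
job_id=304: cpu >= 39 OR state = 'killed' → -127
job_id=305: (no match → NULL) → NULL
job_id=306: cpu >= 48 OR mem_gb < 99 → 416
job_id=307: cpu >= 34 → 203
job_id=308: cpu >= 48 OR mem_gb < 99 → 198
job_id=309: (no match → NULL) → NULL
job_id=310: cpu >= 48 OR mem_gb < 99 → 164

284, 132, 378, 144, -127, NULL, 416, 203, 198, NULL, 164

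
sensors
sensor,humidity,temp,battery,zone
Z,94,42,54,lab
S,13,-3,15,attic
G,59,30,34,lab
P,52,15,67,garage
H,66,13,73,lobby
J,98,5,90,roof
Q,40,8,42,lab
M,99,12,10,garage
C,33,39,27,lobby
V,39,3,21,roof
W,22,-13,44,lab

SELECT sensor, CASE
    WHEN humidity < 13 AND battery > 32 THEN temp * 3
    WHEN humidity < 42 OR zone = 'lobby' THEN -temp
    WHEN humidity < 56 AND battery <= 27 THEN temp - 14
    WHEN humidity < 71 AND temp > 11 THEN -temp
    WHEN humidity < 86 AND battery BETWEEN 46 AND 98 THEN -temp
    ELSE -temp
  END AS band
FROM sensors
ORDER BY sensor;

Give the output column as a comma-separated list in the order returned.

sensor=C: humidity < 42 OR zone = 'lobby' → -39
sensor=G: humidity < 71 AND temp > 11 → -30
sensor=H: humidity < 42 OR zone = 'lobby' → -13
sensor=J: ELSE → -5
sensor=M: ELSE → -12
sensor=P: humidity < 71 AND temp > 11 → -15
sensor=Q: humidity < 42 OR zone = 'lobby' → -8
sensor=S: humidity < 42 OR zone = 'lobby' → 3
sensor=V: humidity < 42 OR zone = 'lobby' → -3
sensor=W: humidity < 42 OR zone = 'lobby' → 13
sensor=Z: ELSE → -42

-39, -30, -13, -5, -12, -15, -8, 3, -3, 13, -42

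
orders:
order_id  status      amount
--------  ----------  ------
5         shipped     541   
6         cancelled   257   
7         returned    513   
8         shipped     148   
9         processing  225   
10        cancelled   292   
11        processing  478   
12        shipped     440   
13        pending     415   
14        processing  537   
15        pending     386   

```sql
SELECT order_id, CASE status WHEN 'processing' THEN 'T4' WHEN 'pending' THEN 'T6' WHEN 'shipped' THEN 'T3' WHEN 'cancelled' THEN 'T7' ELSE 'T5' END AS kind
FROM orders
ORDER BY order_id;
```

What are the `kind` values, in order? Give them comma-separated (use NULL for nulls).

order_id=5: status='shipped' → T3
order_id=6: status='cancelled' → T7
order_id=7: ELSE → T5
order_id=8: status='shipped' → T3
order_id=9: status='processing' → T4
order_id=10: status='cancelled' → T7
order_id=11: status='processing' → T4
order_id=12: status='shipped' → T3
order_id=13: status='pending' → T6
order_id=14: status='processing' → T4
order_id=15: status='pending' → T6

T3, T7, T5, T3, T4, T7, T4, T3, T6, T4, T6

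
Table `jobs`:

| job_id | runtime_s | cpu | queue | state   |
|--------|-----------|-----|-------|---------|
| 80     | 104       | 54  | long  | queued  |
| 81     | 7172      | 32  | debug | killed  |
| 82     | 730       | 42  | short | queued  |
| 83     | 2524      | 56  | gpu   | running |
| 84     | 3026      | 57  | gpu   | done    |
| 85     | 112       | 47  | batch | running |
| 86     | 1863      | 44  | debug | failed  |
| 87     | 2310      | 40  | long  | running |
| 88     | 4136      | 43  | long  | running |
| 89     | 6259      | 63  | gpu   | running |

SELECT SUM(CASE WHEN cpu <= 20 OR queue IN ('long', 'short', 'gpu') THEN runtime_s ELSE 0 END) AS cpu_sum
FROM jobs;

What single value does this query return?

19089

job_id=80: ✓ → 104
job_id=81: ✗
job_id=82: ✓ → 730
job_id=83: ✓ → 2524
job_id=84: ✓ → 3026
job_id=85: ✗
job_id=86: ✗
job_id=87: ✓ → 2310
job_id=88: ✓ → 4136
job_id=89: ✓ → 6259
cpu_sum = 104 + 730 + 2524 + 3026 + 2310 + 4136 + 6259 = 19089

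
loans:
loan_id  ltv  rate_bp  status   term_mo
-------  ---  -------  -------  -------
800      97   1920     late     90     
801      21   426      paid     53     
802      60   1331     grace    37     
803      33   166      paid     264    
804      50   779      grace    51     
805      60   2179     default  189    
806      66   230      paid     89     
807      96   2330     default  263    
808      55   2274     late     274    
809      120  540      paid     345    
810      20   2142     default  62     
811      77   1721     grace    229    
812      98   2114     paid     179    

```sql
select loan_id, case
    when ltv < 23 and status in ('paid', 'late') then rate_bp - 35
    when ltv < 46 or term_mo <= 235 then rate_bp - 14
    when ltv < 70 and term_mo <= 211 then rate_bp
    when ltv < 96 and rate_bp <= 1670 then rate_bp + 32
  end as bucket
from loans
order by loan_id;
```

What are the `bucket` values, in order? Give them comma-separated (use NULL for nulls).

loan_id=800: ltv < 46 or term_mo <= 235 → 1906
loan_id=801: ltv < 23 and status in ('paid', 'late') → 391
loan_id=802: ltv < 46 or term_mo <= 235 → 1317
loan_id=803: ltv < 46 or term_mo <= 235 → 152
loan_id=804: ltv < 46 or term_mo <= 235 → 765
loan_id=805: ltv < 46 or term_mo <= 235 → 2165
loan_id=806: ltv < 46 or term_mo <= 235 → 216
loan_id=807: (no match → NULL) → NULL
loan_id=808: (no match → NULL) → NULL
loan_id=809: (no match → NULL) → NULL
loan_id=810: ltv < 46 or term_mo <= 235 → 2128
loan_id=811: ltv < 46 or term_mo <= 235 → 1707
loan_id=812: ltv < 46 or term_mo <= 235 → 2100

1906, 391, 1317, 152, 765, 2165, 216, NULL, NULL, NULL, 2128, 1707, 2100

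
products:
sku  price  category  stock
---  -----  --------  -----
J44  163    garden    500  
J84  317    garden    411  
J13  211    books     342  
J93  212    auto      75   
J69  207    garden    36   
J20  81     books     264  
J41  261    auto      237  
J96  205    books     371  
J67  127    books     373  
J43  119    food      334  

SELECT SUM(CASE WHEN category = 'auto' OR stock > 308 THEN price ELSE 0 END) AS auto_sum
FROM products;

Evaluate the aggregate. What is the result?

1615

sku=J44: ✓ → 163
sku=J84: ✓ → 317
sku=J13: ✓ → 211
sku=J93: ✓ → 212
sku=J69: ✗
sku=J20: ✗
sku=J41: ✓ → 261
sku=J96: ✓ → 205
sku=J67: ✓ → 127
sku=J43: ✓ → 119
auto_sum = 163 + 317 + 211 + 212 + 261 + 205 + 127 + 119 = 1615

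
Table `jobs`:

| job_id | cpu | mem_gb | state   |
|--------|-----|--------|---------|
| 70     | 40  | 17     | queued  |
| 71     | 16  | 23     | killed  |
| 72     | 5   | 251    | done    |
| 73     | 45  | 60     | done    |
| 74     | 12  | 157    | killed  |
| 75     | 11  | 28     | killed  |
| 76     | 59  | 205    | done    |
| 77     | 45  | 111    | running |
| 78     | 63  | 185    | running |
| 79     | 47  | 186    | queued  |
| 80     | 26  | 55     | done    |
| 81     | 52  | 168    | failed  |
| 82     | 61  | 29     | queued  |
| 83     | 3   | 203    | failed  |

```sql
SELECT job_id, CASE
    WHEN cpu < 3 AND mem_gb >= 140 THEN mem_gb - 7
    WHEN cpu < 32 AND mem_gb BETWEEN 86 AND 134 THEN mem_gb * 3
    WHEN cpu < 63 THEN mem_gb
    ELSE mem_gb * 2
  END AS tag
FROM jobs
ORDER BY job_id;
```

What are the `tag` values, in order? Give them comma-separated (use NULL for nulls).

17, 23, 251, 60, 157, 28, 205, 111, 370, 186, 55, 168, 29, 203

job_id=70: cpu < 63 → 17
job_id=71: cpu < 63 → 23
job_id=72: cpu < 63 → 251
job_id=73: cpu < 63 → 60
job_id=74: cpu < 63 → 157
job_id=75: cpu < 63 → 28
job_id=76: cpu < 63 → 205
job_id=77: cpu < 63 → 111
job_id=78: ELSE → 370
job_id=79: cpu < 63 → 186
job_id=80: cpu < 63 → 55
job_id=81: cpu < 63 → 168
job_id=82: cpu < 63 → 29
job_id=83: cpu < 63 → 203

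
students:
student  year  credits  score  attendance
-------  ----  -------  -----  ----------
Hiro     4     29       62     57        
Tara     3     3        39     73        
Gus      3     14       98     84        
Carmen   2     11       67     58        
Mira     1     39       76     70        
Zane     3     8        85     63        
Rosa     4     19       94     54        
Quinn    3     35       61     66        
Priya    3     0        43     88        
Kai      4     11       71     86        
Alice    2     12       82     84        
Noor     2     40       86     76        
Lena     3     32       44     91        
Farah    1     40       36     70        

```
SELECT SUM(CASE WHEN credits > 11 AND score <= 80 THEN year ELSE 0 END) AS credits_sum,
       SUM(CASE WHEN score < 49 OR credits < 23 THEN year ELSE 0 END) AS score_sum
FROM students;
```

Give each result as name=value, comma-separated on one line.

[credits_sum: credits > 11 AND score <= 80]
student=Hiro: ✓ → 4
student=Tara: ✗
student=Gus: ✗
student=Carmen: ✗
student=Mira: ✓ → 1
student=Zane: ✗
student=Rosa: ✗
student=Quinn: ✓ → 3
student=Priya: ✗
student=Kai: ✗
student=Alice: ✗
student=Noor: ✗
student=Lena: ✓ → 3
student=Farah: ✓ → 1
credits_sum = 4 + 1 + 3 + 3 + 1 = 12
—
[score_sum: score < 49 OR credits < 23]
student=Hiro: ✗
student=Tara: ✓ → 3
student=Gus: ✓ → 3
student=Carmen: ✓ → 2
student=Mira: ✗
student=Zane: ✓ → 3
student=Rosa: ✓ → 4
student=Quinn: ✗
student=Priya: ✓ → 3
student=Kai: ✓ → 4
student=Alice: ✓ → 2
student=Noor: ✗
student=Lena: ✓ → 3
student=Farah: ✓ → 1
score_sum = 3 + 3 + 2 + 3 + 4 + 3 + 4 + 2 + 3 + 1 = 28

credits_sum=12, score_sum=28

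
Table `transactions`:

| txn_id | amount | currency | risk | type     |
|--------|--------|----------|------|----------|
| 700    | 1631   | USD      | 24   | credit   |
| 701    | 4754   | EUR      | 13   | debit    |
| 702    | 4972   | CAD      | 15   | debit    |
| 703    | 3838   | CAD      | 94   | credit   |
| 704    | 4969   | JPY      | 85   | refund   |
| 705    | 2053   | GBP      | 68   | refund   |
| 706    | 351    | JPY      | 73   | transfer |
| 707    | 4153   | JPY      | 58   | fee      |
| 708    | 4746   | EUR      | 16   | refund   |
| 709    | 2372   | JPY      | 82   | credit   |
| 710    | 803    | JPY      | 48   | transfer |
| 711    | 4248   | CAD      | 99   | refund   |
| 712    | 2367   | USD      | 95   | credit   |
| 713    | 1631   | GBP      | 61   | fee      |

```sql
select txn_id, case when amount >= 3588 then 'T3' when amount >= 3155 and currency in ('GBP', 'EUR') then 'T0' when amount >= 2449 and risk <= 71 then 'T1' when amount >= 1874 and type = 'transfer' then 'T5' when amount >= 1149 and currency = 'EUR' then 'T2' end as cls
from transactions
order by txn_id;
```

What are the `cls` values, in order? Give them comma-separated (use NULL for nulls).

txn_id=700: (no match → NULL) → NULL
txn_id=701: amount >= 3588 → T3
txn_id=702: amount >= 3588 → T3
txn_id=703: amount >= 3588 → T3
txn_id=704: amount >= 3588 → T3
txn_id=705: (no match → NULL) → NULL
txn_id=706: (no match → NULL) → NULL
txn_id=707: amount >= 3588 → T3
txn_id=708: amount >= 3588 → T3
txn_id=709: (no match → NULL) → NULL
txn_id=710: (no match → NULL) → NULL
txn_id=711: amount >= 3588 → T3
txn_id=712: (no match → NULL) → NULL
txn_id=713: (no match → NULL) → NULL

NULL, T3, T3, T3, T3, NULL, NULL, T3, T3, NULL, NULL, T3, NULL, NULL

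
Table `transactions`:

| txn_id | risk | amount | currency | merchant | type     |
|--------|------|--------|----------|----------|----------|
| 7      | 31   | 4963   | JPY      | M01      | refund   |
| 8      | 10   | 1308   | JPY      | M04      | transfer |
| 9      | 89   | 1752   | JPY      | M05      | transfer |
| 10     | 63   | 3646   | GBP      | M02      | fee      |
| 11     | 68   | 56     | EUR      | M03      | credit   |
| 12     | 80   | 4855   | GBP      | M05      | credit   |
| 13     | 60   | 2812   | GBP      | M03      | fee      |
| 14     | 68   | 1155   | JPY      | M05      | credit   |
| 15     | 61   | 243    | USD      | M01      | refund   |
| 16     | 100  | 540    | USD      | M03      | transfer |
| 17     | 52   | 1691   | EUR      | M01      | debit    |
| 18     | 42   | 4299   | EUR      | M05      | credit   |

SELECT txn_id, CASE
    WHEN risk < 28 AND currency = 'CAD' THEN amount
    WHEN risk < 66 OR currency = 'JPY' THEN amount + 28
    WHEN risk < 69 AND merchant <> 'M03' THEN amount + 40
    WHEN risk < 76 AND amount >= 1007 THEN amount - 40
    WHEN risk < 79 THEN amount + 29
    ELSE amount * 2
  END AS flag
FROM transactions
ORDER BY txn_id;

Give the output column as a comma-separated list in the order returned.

4991, 1336, 1780, 3674, 85, 9710, 2840, 1183, 271, 1080, 1719, 4327

txn_id=7: risk < 66 OR currency = 'JPY' → 4991
txn_id=8: risk < 66 OR currency = 'JPY' → 1336
txn_id=9: risk < 66 OR currency = 'JPY' → 1780
txn_id=10: risk < 66 OR currency = 'JPY' → 3674
txn_id=11: risk < 79 → 85
txn_id=12: ELSE → 9710
txn_id=13: risk < 66 OR currency = 'JPY' → 2840
txn_id=14: risk < 66 OR currency = 'JPY' → 1183
txn_id=15: risk < 66 OR currency = 'JPY' → 271
txn_id=16: ELSE → 1080
txn_id=17: risk < 66 OR currency = 'JPY' → 1719
txn_id=18: risk < 66 OR currency = 'JPY' → 4327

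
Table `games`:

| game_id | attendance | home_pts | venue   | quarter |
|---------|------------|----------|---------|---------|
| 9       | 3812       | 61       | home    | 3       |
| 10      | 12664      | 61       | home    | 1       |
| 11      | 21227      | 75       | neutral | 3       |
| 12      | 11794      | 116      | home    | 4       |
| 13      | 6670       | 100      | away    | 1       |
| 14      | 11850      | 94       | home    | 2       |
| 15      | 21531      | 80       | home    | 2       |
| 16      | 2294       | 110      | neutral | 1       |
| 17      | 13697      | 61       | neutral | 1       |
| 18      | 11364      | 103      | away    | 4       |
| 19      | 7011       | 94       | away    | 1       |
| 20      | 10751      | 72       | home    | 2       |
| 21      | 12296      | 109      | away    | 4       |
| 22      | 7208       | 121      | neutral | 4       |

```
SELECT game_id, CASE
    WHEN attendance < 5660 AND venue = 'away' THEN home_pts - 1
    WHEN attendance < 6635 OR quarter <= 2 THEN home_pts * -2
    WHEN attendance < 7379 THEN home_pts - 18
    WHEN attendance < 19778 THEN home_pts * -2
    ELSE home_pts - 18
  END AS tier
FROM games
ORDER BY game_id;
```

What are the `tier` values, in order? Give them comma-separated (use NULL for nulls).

-122, -122, 57, -232, -200, -188, -160, -220, -122, -206, -188, -144, -218, 103

game_id=9: attendance < 6635 OR quarter <= 2 → -122
game_id=10: attendance < 6635 OR quarter <= 2 → -122
game_id=11: ELSE → 57
game_id=12: attendance < 19778 → -232
game_id=13: attendance < 6635 OR quarter <= 2 → -200
game_id=14: attendance < 6635 OR quarter <= 2 → -188
game_id=15: attendance < 6635 OR quarter <= 2 → -160
game_id=16: attendance < 6635 OR quarter <= 2 → -220
game_id=17: attendance < 6635 OR quarter <= 2 → -122
game_id=18: attendance < 19778 → -206
game_id=19: attendance < 6635 OR quarter <= 2 → -188
game_id=20: attendance < 6635 OR quarter <= 2 → -144
game_id=21: attendance < 19778 → -218
game_id=22: attendance < 7379 → 103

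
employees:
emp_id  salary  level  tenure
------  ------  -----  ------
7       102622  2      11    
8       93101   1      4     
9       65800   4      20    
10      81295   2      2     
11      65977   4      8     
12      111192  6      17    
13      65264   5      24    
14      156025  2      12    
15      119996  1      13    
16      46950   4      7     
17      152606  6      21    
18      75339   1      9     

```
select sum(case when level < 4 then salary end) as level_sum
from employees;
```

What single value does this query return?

628378

emp_id=7: ✓ → 102622
emp_id=8: ✓ → 93101
emp_id=9: ✗
emp_id=10: ✓ → 81295
emp_id=11: ✗
emp_id=12: ✗
emp_id=13: ✗
emp_id=14: ✓ → 156025
emp_id=15: ✓ → 119996
emp_id=16: ✗
emp_id=17: ✗
emp_id=18: ✓ → 75339
level_sum = 102622 + 93101 + 81295 + 156025 + 119996 + 75339 = 628378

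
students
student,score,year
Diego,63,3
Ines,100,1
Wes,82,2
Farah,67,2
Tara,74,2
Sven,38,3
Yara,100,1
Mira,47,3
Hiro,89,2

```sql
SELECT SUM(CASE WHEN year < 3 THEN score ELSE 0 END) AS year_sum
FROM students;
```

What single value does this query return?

student=Diego: ✗
student=Ines: ✓ → 100
student=Wes: ✓ → 82
student=Farah: ✓ → 67
student=Tara: ✓ → 74
student=Sven: ✗
student=Yara: ✓ → 100
student=Mira: ✗
student=Hiro: ✓ → 89
year_sum = 100 + 82 + 67 + 74 + 100 + 89 = 512

512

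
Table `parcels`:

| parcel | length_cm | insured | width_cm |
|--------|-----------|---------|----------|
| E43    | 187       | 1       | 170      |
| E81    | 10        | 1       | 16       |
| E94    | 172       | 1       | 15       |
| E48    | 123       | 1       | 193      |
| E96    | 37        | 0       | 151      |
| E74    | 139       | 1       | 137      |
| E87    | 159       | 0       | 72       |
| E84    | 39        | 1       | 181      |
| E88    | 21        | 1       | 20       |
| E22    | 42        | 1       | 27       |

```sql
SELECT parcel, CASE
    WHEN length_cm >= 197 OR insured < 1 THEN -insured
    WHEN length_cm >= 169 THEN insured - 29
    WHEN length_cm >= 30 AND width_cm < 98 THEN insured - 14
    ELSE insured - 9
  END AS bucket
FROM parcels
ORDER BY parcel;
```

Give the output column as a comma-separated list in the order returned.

-13, -28, -8, -8, -8, -8, 0, -8, -28, 0

parcel=E22: length_cm >= 30 AND width_cm < 98 → -13
parcel=E43: length_cm >= 169 → -28
parcel=E48: ELSE → -8
parcel=E74: ELSE → -8
parcel=E81: ELSE → -8
parcel=E84: ELSE → -8
parcel=E87: length_cm >= 197 OR insured < 1 → 0
parcel=E88: ELSE → -8
parcel=E94: length_cm >= 169 → -28
parcel=E96: length_cm >= 197 OR insured < 1 → 0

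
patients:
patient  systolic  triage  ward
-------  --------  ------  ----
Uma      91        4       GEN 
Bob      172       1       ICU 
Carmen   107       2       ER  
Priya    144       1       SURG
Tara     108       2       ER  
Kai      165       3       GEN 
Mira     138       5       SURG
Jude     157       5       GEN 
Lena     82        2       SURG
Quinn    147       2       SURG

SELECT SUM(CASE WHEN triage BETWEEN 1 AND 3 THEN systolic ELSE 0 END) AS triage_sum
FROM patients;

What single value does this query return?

925

patient=Uma: ✗
patient=Bob: ✓ → 172
patient=Carmen: ✓ → 107
patient=Priya: ✓ → 144
patient=Tara: ✓ → 108
patient=Kai: ✓ → 165
patient=Mira: ✗
patient=Jude: ✗
patient=Lena: ✓ → 82
patient=Quinn: ✓ → 147
triage_sum = 172 + 107 + 144 + 108 + 165 + 82 + 147 = 925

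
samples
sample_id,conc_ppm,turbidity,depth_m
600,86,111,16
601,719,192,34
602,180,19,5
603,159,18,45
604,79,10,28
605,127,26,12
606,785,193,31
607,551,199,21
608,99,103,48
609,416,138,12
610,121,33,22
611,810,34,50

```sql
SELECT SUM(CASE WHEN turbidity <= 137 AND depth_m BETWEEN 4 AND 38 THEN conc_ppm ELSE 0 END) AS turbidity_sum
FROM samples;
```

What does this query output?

593

sample_id=600: ✓ → 86
sample_id=601: ✗
sample_id=602: ✓ → 180
sample_id=603: ✗
sample_id=604: ✓ → 79
sample_id=605: ✓ → 127
sample_id=606: ✗
sample_id=607: ✗
sample_id=608: ✗
sample_id=609: ✗
sample_id=610: ✓ → 121
sample_id=611: ✗
turbidity_sum = 86 + 180 + 79 + 127 + 121 = 593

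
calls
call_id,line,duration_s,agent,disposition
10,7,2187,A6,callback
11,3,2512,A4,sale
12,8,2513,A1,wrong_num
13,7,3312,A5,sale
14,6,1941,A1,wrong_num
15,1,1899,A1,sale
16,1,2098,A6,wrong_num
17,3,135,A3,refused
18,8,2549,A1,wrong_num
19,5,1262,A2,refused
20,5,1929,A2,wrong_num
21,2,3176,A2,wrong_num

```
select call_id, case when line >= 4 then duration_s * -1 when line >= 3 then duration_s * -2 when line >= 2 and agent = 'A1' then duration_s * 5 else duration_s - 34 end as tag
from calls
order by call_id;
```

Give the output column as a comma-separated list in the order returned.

call_id=10: line >= 4 → -2187
call_id=11: line >= 3 → -5024
call_id=12: line >= 4 → -2513
call_id=13: line >= 4 → -3312
call_id=14: line >= 4 → -1941
call_id=15: ELSE → 1865
call_id=16: ELSE → 2064
call_id=17: line >= 3 → -270
call_id=18: line >= 4 → -2549
call_id=19: line >= 4 → -1262
call_id=20: line >= 4 → -1929
call_id=21: ELSE → 3142

-2187, -5024, -2513, -3312, -1941, 1865, 2064, -270, -2549, -1262, -1929, 3142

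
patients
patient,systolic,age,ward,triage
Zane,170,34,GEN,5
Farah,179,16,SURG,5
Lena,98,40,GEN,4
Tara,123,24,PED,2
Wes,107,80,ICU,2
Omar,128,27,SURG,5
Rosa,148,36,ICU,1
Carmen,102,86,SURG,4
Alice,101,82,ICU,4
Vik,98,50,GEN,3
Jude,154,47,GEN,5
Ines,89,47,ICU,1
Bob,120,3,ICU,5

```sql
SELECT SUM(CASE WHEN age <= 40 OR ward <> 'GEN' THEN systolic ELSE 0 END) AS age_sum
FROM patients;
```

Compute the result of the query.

patient=Zane: ✓ → 170
patient=Farah: ✓ → 179
patient=Lena: ✓ → 98
patient=Tara: ✓ → 123
patient=Wes: ✓ → 107
patient=Omar: ✓ → 128
patient=Rosa: ✓ → 148
patient=Carmen: ✓ → 102
patient=Alice: ✓ → 101
patient=Vik: ✗
patient=Jude: ✗
patient=Ines: ✓ → 89
patient=Bob: ✓ → 120
age_sum = 170 + 179 + 98 + 123 + 107 + 128 + 148 + 102 + 101 + 89 + 120 = 1365

1365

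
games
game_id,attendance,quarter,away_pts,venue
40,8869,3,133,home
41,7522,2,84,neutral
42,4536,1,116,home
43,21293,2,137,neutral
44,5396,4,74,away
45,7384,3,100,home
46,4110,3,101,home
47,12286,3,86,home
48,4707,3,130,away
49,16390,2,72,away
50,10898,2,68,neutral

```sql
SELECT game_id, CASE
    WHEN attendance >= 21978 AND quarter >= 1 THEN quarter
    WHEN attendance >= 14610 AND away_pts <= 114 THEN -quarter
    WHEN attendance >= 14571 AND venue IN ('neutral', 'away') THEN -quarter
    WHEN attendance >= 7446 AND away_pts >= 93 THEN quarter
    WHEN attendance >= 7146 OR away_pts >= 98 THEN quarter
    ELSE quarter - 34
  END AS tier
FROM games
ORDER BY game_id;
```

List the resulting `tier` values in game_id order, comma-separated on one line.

3, 2, 1, -2, -30, 3, 3, 3, 3, -2, 2

game_id=40: attendance >= 7446 AND away_pts >= 93 → 3
game_id=41: attendance >= 7146 OR away_pts >= 98 → 2
game_id=42: attendance >= 7146 OR away_pts >= 98 → 1
game_id=43: attendance >= 14571 AND venue IN ('neutral', 'away') → -2
game_id=44: ELSE → -30
game_id=45: attendance >= 7146 OR away_pts >= 98 → 3
game_id=46: attendance >= 7146 OR away_pts >= 98 → 3
game_id=47: attendance >= 7146 OR away_pts >= 98 → 3
game_id=48: attendance >= 7146 OR away_pts >= 98 → 3
game_id=49: attendance >= 14610 AND away_pts <= 114 → -2
game_id=50: attendance >= 7146 OR away_pts >= 98 → 2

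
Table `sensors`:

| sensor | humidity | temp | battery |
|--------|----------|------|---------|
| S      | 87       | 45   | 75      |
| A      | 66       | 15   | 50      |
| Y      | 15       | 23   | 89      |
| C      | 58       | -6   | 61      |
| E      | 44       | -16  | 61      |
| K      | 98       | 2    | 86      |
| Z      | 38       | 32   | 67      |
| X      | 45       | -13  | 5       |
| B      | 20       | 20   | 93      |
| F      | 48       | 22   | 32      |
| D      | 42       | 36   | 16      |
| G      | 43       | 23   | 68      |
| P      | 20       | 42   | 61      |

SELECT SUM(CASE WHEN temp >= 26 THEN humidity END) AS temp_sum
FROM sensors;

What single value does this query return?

187

sensor=S: ✓ → 87
sensor=A: ✗
sensor=Y: ✗
sensor=C: ✗
sensor=E: ✗
sensor=K: ✗
sensor=Z: ✓ → 38
sensor=X: ✗
sensor=B: ✗
sensor=F: ✗
sensor=D: ✓ → 42
sensor=G: ✗
sensor=P: ✓ → 20
temp_sum = 87 + 38 + 42 + 20 = 187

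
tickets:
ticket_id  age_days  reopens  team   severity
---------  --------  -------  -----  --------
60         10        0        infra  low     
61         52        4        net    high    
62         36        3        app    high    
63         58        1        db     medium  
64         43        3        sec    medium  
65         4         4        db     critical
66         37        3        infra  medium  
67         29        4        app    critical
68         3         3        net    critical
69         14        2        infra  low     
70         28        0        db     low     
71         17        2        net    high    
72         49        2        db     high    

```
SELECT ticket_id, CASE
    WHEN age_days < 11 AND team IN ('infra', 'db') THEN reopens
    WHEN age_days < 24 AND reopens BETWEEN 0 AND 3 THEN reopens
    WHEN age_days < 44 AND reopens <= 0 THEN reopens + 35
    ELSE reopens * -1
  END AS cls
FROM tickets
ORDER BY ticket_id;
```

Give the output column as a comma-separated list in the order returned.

0, -4, -3, -1, -3, 4, -3, -4, 3, 2, 35, 2, -2

ticket_id=60: age_days < 11 AND team IN ('infra', 'db') → 0
ticket_id=61: ELSE → -4
ticket_id=62: ELSE → -3
ticket_id=63: ELSE → -1
ticket_id=64: ELSE → -3
ticket_id=65: age_days < 11 AND team IN ('infra', 'db') → 4
ticket_id=66: ELSE → -3
ticket_id=67: ELSE → -4
ticket_id=68: age_days < 24 AND reopens BETWEEN 0 AND 3 → 3
ticket_id=69: age_days < 24 AND reopens BETWEEN 0 AND 3 → 2
ticket_id=70: age_days < 44 AND reopens <= 0 → 35
ticket_id=71: age_days < 24 AND reopens BETWEEN 0 AND 3 → 2
ticket_id=72: ELSE → -2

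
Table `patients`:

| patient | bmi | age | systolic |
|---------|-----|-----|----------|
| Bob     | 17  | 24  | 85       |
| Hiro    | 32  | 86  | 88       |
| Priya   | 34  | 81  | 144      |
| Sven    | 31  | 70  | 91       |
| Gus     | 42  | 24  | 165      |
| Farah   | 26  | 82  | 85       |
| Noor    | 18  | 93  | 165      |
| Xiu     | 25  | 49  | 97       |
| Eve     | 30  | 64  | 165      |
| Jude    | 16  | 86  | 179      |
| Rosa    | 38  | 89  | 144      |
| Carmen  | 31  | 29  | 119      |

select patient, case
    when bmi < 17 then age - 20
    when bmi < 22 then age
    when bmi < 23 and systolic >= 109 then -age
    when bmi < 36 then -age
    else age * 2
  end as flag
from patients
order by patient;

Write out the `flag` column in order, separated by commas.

24, -29, -64, -82, 48, -86, 66, 93, -81, 178, -70, -49

patient=Bob: bmi < 22 → 24
patient=Carmen: bmi < 36 → -29
patient=Eve: bmi < 36 → -64
patient=Farah: bmi < 36 → -82
patient=Gus: ELSE → 48
patient=Hiro: bmi < 36 → -86
patient=Jude: bmi < 17 → 66
patient=Noor: bmi < 22 → 93
patient=Priya: bmi < 36 → -81
patient=Rosa: ELSE → 178
patient=Sven: bmi < 36 → -70
patient=Xiu: bmi < 36 → -49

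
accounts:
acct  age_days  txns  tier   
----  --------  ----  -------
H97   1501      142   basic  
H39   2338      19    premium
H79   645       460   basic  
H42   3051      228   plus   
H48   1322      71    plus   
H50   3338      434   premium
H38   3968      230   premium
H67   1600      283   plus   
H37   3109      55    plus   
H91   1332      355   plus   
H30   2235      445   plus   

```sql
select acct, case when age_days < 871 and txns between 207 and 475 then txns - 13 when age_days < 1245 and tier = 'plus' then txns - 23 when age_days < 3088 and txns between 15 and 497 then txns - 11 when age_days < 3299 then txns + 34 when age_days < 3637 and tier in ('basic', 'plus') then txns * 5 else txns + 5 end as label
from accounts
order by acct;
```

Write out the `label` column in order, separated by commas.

acct=H30: age_days < 3088 and txns between 15 and 497 → 434
acct=H37: age_days < 3299 → 89
acct=H38: ELSE → 235
acct=H39: age_days < 3088 and txns between 15 and 497 → 8
acct=H42: age_days < 3088 and txns between 15 and 497 → 217
acct=H48: age_days < 3088 and txns between 15 and 497 → 60
acct=H50: ELSE → 439
acct=H67: age_days < 3088 and txns between 15 and 497 → 272
acct=H79: age_days < 871 and txns between 207 and 475 → 447
acct=H91: age_days < 3088 and txns between 15 and 497 → 344
acct=H97: age_days < 3088 and txns between 15 and 497 → 131

434, 89, 235, 8, 217, 60, 439, 272, 447, 344, 131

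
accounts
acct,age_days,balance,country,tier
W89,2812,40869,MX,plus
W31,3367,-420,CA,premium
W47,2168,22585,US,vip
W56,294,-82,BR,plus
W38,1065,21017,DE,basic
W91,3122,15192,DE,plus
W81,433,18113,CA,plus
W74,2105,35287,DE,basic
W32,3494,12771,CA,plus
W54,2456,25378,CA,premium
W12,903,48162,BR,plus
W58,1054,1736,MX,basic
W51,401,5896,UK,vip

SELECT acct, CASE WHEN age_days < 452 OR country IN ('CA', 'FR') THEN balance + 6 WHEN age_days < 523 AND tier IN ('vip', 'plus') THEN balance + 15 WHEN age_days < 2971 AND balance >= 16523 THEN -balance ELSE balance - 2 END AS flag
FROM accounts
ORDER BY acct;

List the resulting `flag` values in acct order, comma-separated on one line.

acct=W12: age_days < 2971 AND balance >= 16523 → -48162
acct=W31: age_days < 452 OR country IN ('CA', 'FR') → -414
acct=W32: age_days < 452 OR country IN ('CA', 'FR') → 12777
acct=W38: age_days < 2971 AND balance >= 16523 → -21017
acct=W47: age_days < 2971 AND balance >= 16523 → -22585
acct=W51: age_days < 452 OR country IN ('CA', 'FR') → 5902
acct=W54: age_days < 452 OR country IN ('CA', 'FR') → 25384
acct=W56: age_days < 452 OR country IN ('CA', 'FR') → -76
acct=W58: ELSE → 1734
acct=W74: age_days < 2971 AND balance >= 16523 → -35287
acct=W81: age_days < 452 OR country IN ('CA', 'FR') → 18119
acct=W89: age_days < 2971 AND balance >= 16523 → -40869
acct=W91: ELSE → 15190

-48162, -414, 12777, -21017, -22585, 5902, 25384, -76, 1734, -35287, 18119, -40869, 15190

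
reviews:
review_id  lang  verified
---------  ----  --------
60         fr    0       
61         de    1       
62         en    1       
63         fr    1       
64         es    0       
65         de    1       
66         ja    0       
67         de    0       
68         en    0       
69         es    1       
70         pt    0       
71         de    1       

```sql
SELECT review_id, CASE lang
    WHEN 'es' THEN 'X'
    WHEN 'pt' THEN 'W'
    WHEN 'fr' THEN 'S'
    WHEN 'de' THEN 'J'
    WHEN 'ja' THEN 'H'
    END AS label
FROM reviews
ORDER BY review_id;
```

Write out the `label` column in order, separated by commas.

review_id=60: lang='fr' → S
review_id=61: lang='de' → J
review_id=62: (no match → NULL) → NULL
review_id=63: lang='fr' → S
review_id=64: lang='es' → X
review_id=65: lang='de' → J
review_id=66: lang='ja' → H
review_id=67: lang='de' → J
review_id=68: (no match → NULL) → NULL
review_id=69: lang='es' → X
review_id=70: lang='pt' → W
review_id=71: lang='de' → J

S, J, NULL, S, X, J, H, J, NULL, X, W, J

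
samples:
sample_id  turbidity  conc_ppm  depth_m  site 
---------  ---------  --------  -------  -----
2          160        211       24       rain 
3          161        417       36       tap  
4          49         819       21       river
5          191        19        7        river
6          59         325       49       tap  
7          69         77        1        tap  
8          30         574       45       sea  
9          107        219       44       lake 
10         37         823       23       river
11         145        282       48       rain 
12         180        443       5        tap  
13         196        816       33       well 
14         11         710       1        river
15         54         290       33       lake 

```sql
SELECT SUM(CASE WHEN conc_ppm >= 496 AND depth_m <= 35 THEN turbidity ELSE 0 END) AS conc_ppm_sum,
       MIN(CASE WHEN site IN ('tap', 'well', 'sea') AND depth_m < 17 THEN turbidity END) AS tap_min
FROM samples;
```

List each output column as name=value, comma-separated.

[conc_ppm_sum: conc_ppm >= 496 AND depth_m <= 35]
sample_id=2: ✗
sample_id=3: ✗
sample_id=4: ✓ → 49
sample_id=5: ✗
sample_id=6: ✗
sample_id=7: ✗
sample_id=8: ✗
sample_id=9: ✗
sample_id=10: ✓ → 37
sample_id=11: ✗
sample_id=12: ✗
sample_id=13: ✓ → 196
sample_id=14: ✓ → 11
sample_id=15: ✗
conc_ppm_sum = 49 + 37 + 196 + 11 = 293
—
[tap_min: site IN ('tap', 'well', 'sea') AND depth_m < 17]
sample_id=2: ✗
sample_id=3: ✗
sample_id=4: ✗
sample_id=5: ✗
sample_id=6: ✗
sample_id=7: ✓ → 69
sample_id=8: ✗
sample_id=9: ✗
sample_id=10: ✗
sample_id=11: ✗
sample_id=12: ✓ → 180
sample_id=13: ✗
sample_id=14: ✗
sample_id=15: ✗
tap_min = MIN(69, 180) = 69

conc_ppm_sum=293, tap_min=69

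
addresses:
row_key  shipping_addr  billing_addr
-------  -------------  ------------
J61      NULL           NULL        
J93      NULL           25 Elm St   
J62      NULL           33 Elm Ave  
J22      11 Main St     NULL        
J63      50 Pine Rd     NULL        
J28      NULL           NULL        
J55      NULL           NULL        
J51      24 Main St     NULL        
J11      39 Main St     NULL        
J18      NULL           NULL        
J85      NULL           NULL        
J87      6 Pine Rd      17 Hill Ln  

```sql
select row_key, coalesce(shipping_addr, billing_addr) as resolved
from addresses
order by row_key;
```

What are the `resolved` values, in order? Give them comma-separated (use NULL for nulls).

row_key=J11: shipping_addr=39 Main St → 39 Main St
row_key=J18: shipping_addr=NULL, billing_addr=NULL (all NULL) → NULL
row_key=J22: shipping_addr=11 Main St → 11 Main St
row_key=J28: shipping_addr=NULL, billing_addr=NULL (all NULL) → NULL
row_key=J51: shipping_addr=24 Main St → 24 Main St
row_key=J55: shipping_addr=NULL, billing_addr=NULL (all NULL) → NULL
row_key=J61: shipping_addr=NULL, billing_addr=NULL (all NULL) → NULL
row_key=J62: shipping_addr=NULL, billing_addr=33 Elm Ave → 33 Elm Ave
row_key=J63: shipping_addr=50 Pine Rd → 50 Pine Rd
row_key=J85: shipping_addr=NULL, billing_addr=NULL (all NULL) → NULL
row_key=J87: shipping_addr=6 Pine Rd → 6 Pine Rd
row_key=J93: shipping_addr=NULL, billing_addr=25 Elm St → 25 Elm St

39 Main St, NULL, 11 Main St, NULL, 24 Main St, NULL, NULL, 33 Elm Ave, 50 Pine Rd, NULL, 6 Pine Rd, 25 Elm St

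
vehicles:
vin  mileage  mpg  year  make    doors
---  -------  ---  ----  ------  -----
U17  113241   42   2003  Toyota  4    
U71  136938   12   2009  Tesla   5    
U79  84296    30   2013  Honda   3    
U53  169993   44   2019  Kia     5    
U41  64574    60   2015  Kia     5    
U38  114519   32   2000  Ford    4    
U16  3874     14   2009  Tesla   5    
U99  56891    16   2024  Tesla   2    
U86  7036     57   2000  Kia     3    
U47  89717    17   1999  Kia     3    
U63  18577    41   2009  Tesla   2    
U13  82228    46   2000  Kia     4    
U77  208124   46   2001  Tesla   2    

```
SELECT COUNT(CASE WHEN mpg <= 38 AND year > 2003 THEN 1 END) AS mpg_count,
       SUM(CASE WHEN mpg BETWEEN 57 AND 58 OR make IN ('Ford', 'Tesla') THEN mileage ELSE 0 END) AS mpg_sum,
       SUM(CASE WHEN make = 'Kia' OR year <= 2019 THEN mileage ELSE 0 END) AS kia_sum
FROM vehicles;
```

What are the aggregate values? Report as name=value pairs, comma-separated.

mpg_count=4, mpg_sum=545959, kia_sum=1093117

[mpg_count: mpg <= 38 AND year > 2003]
vin=U17: ✗
vin=U71: ✓ → 1
vin=U79: ✓ → 1
vin=U53: ✗
vin=U41: ✗
vin=U38: ✗
vin=U16: ✓ → 1
vin=U99: ✓ → 1
vin=U86: ✗
vin=U47: ✗
vin=U63: ✗
vin=U13: ✗
vin=U77: ✗
mpg_count = COUNT(1, 1, 1, 1) = 4
—
[mpg_sum: mpg BETWEEN 57 AND 58 OR make IN ('Ford', 'Tesla')]
vin=U17: ✗
vin=U71: ✓ → 136938
vin=U79: ✗
vin=U53: ✗
vin=U41: ✗
vin=U38: ✓ → 114519
vin=U16: ✓ → 3874
vin=U99: ✓ → 56891
vin=U86: ✓ → 7036
vin=U47: ✗
vin=U63: ✓ → 18577
vin=U13: ✗
vin=U77: ✓ → 208124
mpg_sum = 136938 + 114519 + 3874 + 56891 + 7036 + 18577 + 208124 = 545959
—
[kia_sum: make = 'Kia' OR year <= 2019]
vin=U17: ✓ → 113241
vin=U71: ✓ → 136938
vin=U79: ✓ → 84296
vin=U53: ✓ → 169993
vin=U41: ✓ → 64574
vin=U38: ✓ → 114519
vin=U16: ✓ → 3874
vin=U99: ✗
vin=U86: ✓ → 7036
vin=U47: ✓ → 89717
vin=U63: ✓ → 18577
vin=U13: ✓ → 82228
vin=U77: ✓ → 208124
kia_sum = 113241 + 136938 + 84296 + 169993 + 64574 + 114519 + 3874 + 7036 + 89717 + 18577 + 82228 + 208124 = 1093117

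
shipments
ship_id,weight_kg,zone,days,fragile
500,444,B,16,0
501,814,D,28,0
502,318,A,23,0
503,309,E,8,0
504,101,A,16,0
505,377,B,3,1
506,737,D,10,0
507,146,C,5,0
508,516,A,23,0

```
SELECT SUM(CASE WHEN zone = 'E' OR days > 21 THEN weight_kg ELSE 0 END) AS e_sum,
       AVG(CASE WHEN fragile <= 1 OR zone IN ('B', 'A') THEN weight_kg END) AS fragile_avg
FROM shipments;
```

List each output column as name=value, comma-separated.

[e_sum: zone = 'E' OR days > 21]
ship_id=500: ✗
ship_id=501: ✓ → 814
ship_id=502: ✓ → 318
ship_id=503: ✓ → 309
ship_id=504: ✗
ship_id=505: ✗
ship_id=506: ✗
ship_id=507: ✗
ship_id=508: ✓ → 516
e_sum = 814 + 318 + 309 + 516 = 1957
—
[fragile_avg: fragile <= 1 OR zone IN ('B', 'A')]
ship_id=500: ✓ → 444
ship_id=501: ✓ → 814
ship_id=502: ✓ → 318
ship_id=503: ✓ → 309
ship_id=504: ✓ → 101
ship_id=505: ✓ → 377
ship_id=506: ✓ → 737
ship_id=507: ✓ → 146
ship_id=508: ✓ → 516
fragile_avg = (444 + 814 + 318 + 309 + 101 + 377 + 737 + 146 + 516) / 9 = 418

e_sum=1957, fragile_avg=418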